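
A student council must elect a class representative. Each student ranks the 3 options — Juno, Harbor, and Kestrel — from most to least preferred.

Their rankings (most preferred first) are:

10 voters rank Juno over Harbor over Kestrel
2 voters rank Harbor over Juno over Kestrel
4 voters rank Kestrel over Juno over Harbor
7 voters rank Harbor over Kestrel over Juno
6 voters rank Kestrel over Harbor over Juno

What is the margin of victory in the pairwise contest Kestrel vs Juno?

5

Ballots ranking Kestrel above Juno: 4+7+6 = 17.
Ballots ranking Juno above Kestrel: 10+2 = 12.
Kestrel wins 17–12, a margin of 5.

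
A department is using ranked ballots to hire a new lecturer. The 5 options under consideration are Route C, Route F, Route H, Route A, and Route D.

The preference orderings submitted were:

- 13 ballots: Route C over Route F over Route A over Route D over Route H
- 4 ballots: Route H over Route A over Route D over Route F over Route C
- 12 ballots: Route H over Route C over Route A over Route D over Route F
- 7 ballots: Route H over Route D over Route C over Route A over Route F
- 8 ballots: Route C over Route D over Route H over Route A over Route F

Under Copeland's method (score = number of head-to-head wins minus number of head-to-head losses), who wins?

Route H

Pairwise results:
  Route C vs Route F: Route C wins 40–4.
  Route C vs Route H: Route H wins 23–21.
  Route C vs Route A: Route C wins 40–4.
  Route C vs Route D: Route C wins 33–11.
  Route F vs Route H: Route H wins 31–13.
  Route F vs Route A: Route A wins 31–13.
  Route F vs Route D: Route D wins 31–13.
  Route H vs Route A: Route H wins 31–13.
  Route H vs Route D: Route H wins 23–21.
  Route A vs Route D: Route A wins 29–15.
Copeland scores (wins − losses):
  Route C: 3 − 1 = 2
  Route F: 0 − 4 = -4
  Route H: 4 − 0 = 4
  Route A: 2 − 2 = 0
  Route D: 1 − 3 = -2
Route H has the best Copeland score.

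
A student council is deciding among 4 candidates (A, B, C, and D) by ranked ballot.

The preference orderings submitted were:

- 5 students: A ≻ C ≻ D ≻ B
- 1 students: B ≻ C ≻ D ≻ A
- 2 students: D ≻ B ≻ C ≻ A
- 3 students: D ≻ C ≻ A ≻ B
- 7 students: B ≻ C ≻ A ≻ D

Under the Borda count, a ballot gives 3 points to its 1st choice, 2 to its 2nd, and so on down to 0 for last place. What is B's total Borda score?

28

Borda scores:
  A: 5·3 + 0 + 2·0 + 3·1 + 7·1 = 25
  B: 5·0 + 3 + 2·2 + 3·0 + 7·3 = 28
  C: 5·2 + 2 + 2·1 + 3·2 + 7·2 = 34
  D: 5·1 + 1 + 2·3 + 3·3 + 7·0 = 21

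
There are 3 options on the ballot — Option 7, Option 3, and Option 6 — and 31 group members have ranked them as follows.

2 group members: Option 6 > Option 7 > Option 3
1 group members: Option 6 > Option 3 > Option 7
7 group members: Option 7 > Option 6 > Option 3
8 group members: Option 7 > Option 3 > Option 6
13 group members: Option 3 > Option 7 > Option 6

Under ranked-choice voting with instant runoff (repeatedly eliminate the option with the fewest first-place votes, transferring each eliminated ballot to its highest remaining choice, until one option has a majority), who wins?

Option 7

Round 1: Option 7 15, Option 3 13, Option 6 3. Option 6 has the fewest and is eliminated.
Round 2: Option 7 17, Option 3 14. Option 7 has a majority.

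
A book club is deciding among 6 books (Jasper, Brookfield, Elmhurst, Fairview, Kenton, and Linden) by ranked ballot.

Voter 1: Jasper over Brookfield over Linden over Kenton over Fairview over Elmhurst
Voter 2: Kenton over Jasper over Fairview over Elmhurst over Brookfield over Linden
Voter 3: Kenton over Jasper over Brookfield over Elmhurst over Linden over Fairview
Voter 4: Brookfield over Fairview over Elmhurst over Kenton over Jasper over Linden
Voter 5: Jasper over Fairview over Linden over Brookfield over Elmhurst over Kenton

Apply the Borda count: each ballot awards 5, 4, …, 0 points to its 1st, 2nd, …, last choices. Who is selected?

Borda scores:
  Jasper: 5 + 4 + 4 + 1 + 5 = 19
  Brookfield: 4 + 1 + 3 + 5 + 2 = 15
  Elmhurst: 0 + 2 + 2 + 3 + 1 = 8
  Fairview: 1 + 3 + 0 + 4 + 4 = 12
  Kenton: 2 + 5 + 5 + 2 + 0 = 14
  Linden: 3 + 0 + 1 + 0 + 3 = 7
Jasper has the highest total.

Jasper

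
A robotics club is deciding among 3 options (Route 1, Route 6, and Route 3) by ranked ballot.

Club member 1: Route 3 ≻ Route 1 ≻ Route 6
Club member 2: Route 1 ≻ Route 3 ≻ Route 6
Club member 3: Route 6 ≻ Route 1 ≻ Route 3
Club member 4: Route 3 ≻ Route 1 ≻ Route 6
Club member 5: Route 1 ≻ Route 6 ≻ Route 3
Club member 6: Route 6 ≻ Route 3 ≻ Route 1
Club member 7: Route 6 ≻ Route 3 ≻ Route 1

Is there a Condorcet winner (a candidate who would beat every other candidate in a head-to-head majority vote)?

No

Head-to-head results (7 voters total):
Route 1 vs Route 6: Route 1 wins 4–3.
Route 1 vs Route 3: Route 3 wins 4–3.
Route 6 vs Route 3: Route 6 wins 4–3.
No candidate beats all others: Route 1 beats Route 6 beats Route 3 beats Route 1, a majority cycle.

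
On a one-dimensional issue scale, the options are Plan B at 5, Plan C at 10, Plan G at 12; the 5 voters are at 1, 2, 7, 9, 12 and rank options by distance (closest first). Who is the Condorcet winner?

With single-peaked preferences on a line, the Condorcet winner is the candidate closest to the median voter.
The median voter (position 7) is closest to Plan B at 5.
Check: Plan B vs Plan G — voters closer to Plan B: 3 of 5.

Plan B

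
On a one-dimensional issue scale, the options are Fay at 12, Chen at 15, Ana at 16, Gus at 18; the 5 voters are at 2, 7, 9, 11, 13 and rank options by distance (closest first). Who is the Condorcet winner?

Fay

With single-peaked preferences on a line, the Condorcet winner is the candidate closest to the median voter.
The median voter (position 9) is closest to Fay at 12.
Check: Fay vs Gus — voters closer to Fay: 5 of 5.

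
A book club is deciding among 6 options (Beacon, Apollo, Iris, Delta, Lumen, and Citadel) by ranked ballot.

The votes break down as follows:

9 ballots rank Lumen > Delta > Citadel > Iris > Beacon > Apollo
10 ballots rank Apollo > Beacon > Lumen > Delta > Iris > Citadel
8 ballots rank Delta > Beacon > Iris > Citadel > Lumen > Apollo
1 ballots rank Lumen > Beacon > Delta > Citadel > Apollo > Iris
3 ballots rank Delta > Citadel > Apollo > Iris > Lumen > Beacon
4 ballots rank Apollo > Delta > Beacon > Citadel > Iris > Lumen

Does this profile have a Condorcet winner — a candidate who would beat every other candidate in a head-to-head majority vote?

Head-to-head results (35 voters total):
Beacon vs Apollo: Beacon wins 18–17.
Beacon vs Iris: Beacon wins 23–12.
Beacon vs Delta: Delta wins 24–11.
Beacon vs Lumen: Beacon wins 22–13.
Beacon vs Citadel: Beacon wins 23–12.
Apollo vs Iris: Apollo wins 18–17.
Apollo vs Delta: Delta wins 21–14.
Apollo vs Lumen: Lumen wins 18–17.
Apollo vs Citadel: Citadel wins 21–14.
Iris vs Delta: Delta wins 35–0.
Iris vs Lumen: Lumen wins 20–15.
Iris vs Citadel: Iris wins 18–17.
Delta vs Lumen: Lumen wins 20–15.
Delta vs Citadel: Delta wins 35–0.
Lumen vs Citadel: Lumen wins 20–15.
No candidate beats all others: Beacon beats Lumen beats Delta beats Beacon, a majority cycle.

No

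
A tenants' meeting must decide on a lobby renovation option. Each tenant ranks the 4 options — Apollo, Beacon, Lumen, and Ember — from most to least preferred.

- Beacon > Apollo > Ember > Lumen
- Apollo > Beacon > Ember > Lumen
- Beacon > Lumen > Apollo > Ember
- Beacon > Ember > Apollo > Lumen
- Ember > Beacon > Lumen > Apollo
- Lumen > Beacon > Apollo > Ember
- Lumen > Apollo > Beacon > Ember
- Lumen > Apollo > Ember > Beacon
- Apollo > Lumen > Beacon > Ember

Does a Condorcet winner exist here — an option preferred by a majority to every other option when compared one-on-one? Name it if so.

Beacon

Head-to-head results (9 voters total):
Apollo vs Beacon: Beacon wins 5–4.
Apollo vs Lumen: Lumen wins 5–4.
Apollo vs Ember: Apollo wins 7–2.
Beacon vs Lumen: Beacon wins 5–4.
Beacon vs Ember: Beacon wins 7–2.
Lumen vs Ember: Lumen wins 5–4.
Beacon beats each rival — Apollo (5–4), Lumen (5–4), Ember (7–2) — so Beacon is the Condorcet winner.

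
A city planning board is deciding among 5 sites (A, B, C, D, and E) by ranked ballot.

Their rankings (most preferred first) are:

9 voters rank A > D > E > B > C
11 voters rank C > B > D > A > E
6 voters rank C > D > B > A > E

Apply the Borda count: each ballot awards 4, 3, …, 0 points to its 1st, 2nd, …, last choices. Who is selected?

Borda scores:
  A: 9·4 + 11·1 + 6·1 = 53
  B: 9·1 + 11·3 + 6·2 = 54
  C: 9·0 + 11·4 + 6·4 = 68
  D: 9·3 + 11·2 + 6·3 = 67
  E: 9·2 + 11·0 + 6·0 = 18
C has the highest total.

C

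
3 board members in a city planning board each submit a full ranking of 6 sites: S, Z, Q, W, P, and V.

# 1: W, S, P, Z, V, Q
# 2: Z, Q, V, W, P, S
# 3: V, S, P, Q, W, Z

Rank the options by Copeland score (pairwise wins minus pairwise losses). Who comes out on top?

V

Pairwise results:
  S vs Z: S wins 2–1.
  S vs Q: S wins 2–1.
  S vs W: W wins 2–1.
  S vs P: S wins 2–1.
  S vs V: V wins 2–1.
  Z vs Q: Z wins 2–1.
  Z vs W: W wins 2–1.
  Z vs P: P wins 2–1.
  Z vs V: Z wins 2–1.
  Q vs W: Q wins 2–1.
  Q vs P: P wins 2–1.
  Q vs V: V wins 2–1.
  W vs P: W wins 2–1.
  W vs V: V wins 2–1.
  P vs V: V wins 2–1.
Copeland scores (wins − losses):
  S: 3 − 2 = 1
  Z: 2 − 3 = -1
  Q: 1 − 4 = -3
  W: 3 − 2 = 1
  P: 2 − 3 = -1
  V: 4 − 1 = 3
V has the best Copeland score.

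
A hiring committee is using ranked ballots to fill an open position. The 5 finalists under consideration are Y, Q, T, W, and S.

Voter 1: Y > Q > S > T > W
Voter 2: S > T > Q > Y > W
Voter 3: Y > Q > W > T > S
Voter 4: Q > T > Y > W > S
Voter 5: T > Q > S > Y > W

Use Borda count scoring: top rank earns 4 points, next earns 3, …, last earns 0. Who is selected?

Q

Borda scores:
  Y: 4 + 1 + 4 + 2 + 1 = 12
  Q: 3 + 2 + 3 + 4 + 3 = 15
  T: 1 + 3 + 1 + 3 + 4 = 12
  W: 0 + 0 + 2 + 1 + 0 = 3
  S: 2 + 4 + 0 + 0 + 2 = 8
Q has the highest total.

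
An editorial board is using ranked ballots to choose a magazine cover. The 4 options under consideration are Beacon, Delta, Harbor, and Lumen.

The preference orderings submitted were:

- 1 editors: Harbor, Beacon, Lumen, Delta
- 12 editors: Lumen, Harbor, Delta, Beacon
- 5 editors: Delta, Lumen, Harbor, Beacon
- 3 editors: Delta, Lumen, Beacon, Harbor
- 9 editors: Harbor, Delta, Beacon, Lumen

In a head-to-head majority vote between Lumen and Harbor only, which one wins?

Ballots ranking Lumen above Harbor: 12+5+3 = 20.
Ballots ranking Harbor above Lumen: 1+9 = 10.
Lumen wins the head-to-head, 20–10.

Lumen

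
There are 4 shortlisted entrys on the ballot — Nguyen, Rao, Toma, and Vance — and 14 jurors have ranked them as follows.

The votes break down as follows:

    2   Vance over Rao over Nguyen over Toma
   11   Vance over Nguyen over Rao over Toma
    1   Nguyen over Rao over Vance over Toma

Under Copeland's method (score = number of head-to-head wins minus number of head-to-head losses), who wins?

Pairwise results:
  Nguyen vs Rao: Nguyen wins 12–2.
  Nguyen vs Toma: Nguyen wins 14–0.
  Nguyen vs Vance: Vance wins 13–1.
  Rao vs Toma: Rao wins 14–0.
  Rao vs Vance: Vance wins 13–1.
  Toma vs Vance: Vance wins 14–0.
Copeland scores (wins − losses):
  Nguyen: 2 − 1 = 1
  Rao: 1 − 2 = -1
  Toma: 0 − 3 = -3
  Vance: 3 − 0 = 3
Vance has the best Copeland score.

Vance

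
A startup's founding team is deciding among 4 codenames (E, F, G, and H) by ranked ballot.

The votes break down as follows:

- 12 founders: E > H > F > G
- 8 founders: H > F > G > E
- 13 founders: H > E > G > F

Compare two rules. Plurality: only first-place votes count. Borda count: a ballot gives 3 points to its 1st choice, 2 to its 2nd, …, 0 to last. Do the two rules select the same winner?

Yes

Plurality first-place counts: E 12, F 0, G 0, H 21 → H.
Borda totals: E 62, F 28, G 21, H 87 → H.
The two rules agree on H.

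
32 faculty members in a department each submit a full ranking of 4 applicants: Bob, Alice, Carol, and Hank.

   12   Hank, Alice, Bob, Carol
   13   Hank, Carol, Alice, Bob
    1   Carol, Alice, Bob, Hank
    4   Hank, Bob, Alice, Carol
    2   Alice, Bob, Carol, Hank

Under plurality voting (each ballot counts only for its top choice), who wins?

Hank

First-place vote totals:
  Bob: 0
  Alice: 2
  Carol: 1
  Hank: 29
Hank has the most first-place votes.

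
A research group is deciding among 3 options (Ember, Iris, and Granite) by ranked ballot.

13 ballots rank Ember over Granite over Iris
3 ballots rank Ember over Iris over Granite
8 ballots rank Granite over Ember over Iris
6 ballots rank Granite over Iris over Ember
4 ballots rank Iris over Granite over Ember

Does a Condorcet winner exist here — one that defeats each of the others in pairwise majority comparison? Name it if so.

Granite

Head-to-head results (34 voters total):
Ember vs Iris: Ember wins 24–10.
Ember vs Granite: Granite wins 18–16.
Iris vs Granite: Granite wins 27–7.
Granite beats each rival — Ember (18–16), Iris (27–7) — so Granite is the Condorcet winner.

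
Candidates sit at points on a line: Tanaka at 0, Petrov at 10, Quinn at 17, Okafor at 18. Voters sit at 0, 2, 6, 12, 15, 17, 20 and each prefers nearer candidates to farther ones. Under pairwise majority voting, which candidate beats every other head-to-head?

Petrov

With single-peaked preferences on a line, the Condorcet winner is the candidate closest to the median voter.
The median voter (position 12) is closest to Petrov at 10.
Check: Petrov vs Okafor — voters closer to Petrov: 4 of 7.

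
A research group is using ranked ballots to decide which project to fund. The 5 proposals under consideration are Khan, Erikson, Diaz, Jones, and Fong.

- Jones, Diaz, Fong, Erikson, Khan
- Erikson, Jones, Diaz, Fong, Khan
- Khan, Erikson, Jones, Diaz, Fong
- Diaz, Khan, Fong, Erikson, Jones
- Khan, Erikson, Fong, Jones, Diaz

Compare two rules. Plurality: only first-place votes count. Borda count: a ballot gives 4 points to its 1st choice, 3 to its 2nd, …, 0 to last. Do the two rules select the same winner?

Plurality first-place counts: Khan 2, Erikson 1, Diaz 1, Jones 1, Fong 0 → Khan.
Borda totals: Khan 11, Erikson 12, Diaz 10, Jones 10, Fong 7 → Erikson.
The two rules disagree: plurality picks Khan, Borda picks Erikson.

No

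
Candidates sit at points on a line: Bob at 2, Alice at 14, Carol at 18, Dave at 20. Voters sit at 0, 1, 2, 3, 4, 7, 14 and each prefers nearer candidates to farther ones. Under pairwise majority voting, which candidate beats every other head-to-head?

With single-peaked preferences on a line, the Condorcet winner is the candidate closest to the median voter.
The median voter (position 3) is closest to Bob at 2.
Check: Bob vs Dave — voters closer to Bob: 6 of 7.

Bob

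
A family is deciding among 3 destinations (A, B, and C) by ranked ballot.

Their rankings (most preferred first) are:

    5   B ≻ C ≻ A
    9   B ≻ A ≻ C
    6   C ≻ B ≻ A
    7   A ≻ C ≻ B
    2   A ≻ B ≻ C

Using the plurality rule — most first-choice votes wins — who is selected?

First-place vote totals:
  A: 9
  B: 14
  C: 6
B has the most first-place votes.

B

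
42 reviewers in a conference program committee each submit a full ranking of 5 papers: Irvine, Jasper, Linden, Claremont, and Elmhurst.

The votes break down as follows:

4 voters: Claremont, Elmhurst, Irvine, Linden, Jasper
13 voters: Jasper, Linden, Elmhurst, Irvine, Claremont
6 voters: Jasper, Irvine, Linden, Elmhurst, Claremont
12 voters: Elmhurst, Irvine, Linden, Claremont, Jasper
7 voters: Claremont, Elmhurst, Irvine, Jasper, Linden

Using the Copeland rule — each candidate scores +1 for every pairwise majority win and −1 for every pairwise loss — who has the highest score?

Pairwise results:
  Irvine vs Jasper: Irvine wins 23–19.
  Irvine vs Linden: Irvine wins 29–13.
  Irvine vs Claremont: Irvine wins 31–11.
  Irvine vs Elmhurst: Elmhurst wins 36–6.
  Jasper vs Linden: Jasper wins 26–16.
  Jasper vs Claremont: Claremont wins 23–19.
  Jasper vs Elmhurst: Elmhurst wins 23–19.
  Linden vs Claremont: Linden wins 31–11.
  Linden vs Elmhurst: Elmhurst wins 23–19.
  Claremont vs Elmhurst: Elmhurst wins 31–11.
Copeland scores (wins − losses):
  Irvine: 3 − 1 = 2
  Jasper: 1 − 3 = -2
  Linden: 1 − 3 = -2
  Claremont: 1 − 3 = -2
  Elmhurst: 4 − 0 = 4
Elmhurst has the best Copeland score.

Elmhurst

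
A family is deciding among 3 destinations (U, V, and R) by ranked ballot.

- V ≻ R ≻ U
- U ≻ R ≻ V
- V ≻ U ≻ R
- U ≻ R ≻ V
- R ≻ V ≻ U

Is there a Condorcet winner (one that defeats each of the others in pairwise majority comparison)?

Head-to-head results (5 voters total):
U vs V: V wins 3–2.
U vs R: U wins 3–2.
V vs R: R wins 3–2.
No candidate beats all others: U beats R beats V beats U, a majority cycle.

No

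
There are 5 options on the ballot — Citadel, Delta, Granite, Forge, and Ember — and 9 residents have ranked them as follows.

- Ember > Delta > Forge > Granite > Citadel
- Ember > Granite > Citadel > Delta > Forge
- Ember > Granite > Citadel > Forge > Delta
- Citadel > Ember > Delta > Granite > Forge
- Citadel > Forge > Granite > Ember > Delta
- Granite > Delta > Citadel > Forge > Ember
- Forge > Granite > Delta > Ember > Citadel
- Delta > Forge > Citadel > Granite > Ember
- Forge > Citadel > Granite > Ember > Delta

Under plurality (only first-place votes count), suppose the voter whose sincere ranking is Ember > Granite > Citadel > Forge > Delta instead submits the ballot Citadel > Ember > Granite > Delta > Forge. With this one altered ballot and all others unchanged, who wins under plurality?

Citadel

First-place totals with the altered ballot: Citadel 3, Delta 1, Granite 1, Forge 2, Ember 2.
The switch changes the winner from Ember to Citadel.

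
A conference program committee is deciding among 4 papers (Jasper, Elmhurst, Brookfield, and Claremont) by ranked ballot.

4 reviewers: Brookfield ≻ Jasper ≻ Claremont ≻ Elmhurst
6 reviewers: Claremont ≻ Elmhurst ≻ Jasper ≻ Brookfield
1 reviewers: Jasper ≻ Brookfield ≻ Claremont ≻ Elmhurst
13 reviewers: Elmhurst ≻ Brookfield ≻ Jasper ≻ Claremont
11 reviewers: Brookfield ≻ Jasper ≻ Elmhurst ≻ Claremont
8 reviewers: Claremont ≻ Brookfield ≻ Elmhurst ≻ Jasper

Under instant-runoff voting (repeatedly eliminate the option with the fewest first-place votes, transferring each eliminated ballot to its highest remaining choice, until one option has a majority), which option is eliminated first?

Round 1: Brookfield 15, Claremont 14, Elmhurst 13, Jasper 1. Jasper has the fewest and is eliminated.
Round 2: Brookfield 16, Claremont 14, Elmhurst 13. Elmhurst has the fewest and is eliminated.
Round 3: Brookfield 29, Claremont 14. Brookfield has a majority.

Jasper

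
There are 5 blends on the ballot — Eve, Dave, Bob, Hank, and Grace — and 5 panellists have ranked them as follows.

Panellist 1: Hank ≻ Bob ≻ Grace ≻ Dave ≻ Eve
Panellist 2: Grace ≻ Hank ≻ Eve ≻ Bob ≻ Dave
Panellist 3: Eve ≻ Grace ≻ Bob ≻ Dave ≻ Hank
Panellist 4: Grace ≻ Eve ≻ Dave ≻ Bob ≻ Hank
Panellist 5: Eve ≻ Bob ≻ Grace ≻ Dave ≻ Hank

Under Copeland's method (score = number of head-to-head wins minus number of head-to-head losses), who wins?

Grace

Pairwise results:
  Eve vs Dave: Eve wins 4–1.
  Eve vs Bob: Eve wins 4–1.
  Eve vs Hank: Eve wins 3–2.
  Eve vs Grace: Grace wins 3–2.
  Dave vs Bob: Bob wins 4–1.
  Dave vs Hank: Dave wins 3–2.
  Dave vs Grace: Grace wins 5–0.
  Bob vs Hank: Bob wins 3–2.
  Bob vs Grace: Grace wins 3–2.
  Hank vs Grace: Grace wins 4–1.
Copeland scores (wins − losses):
  Eve: 3 − 1 = 2
  Dave: 1 − 3 = -2
  Bob: 2 − 2 = 0
  Hank: 0 − 4 = -4
  Grace: 4 − 0 = 4
Grace has the best Copeland score.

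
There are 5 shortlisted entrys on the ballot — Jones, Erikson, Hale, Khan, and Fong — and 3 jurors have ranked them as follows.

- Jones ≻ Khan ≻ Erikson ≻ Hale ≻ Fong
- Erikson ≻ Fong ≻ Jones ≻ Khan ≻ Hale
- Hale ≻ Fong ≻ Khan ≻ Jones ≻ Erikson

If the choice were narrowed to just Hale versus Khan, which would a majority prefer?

Ballots ranking Hale above Khan: 1.
Ballots ranking Khan above Hale: 2.
Khan wins the head-to-head, 2–1.

Khan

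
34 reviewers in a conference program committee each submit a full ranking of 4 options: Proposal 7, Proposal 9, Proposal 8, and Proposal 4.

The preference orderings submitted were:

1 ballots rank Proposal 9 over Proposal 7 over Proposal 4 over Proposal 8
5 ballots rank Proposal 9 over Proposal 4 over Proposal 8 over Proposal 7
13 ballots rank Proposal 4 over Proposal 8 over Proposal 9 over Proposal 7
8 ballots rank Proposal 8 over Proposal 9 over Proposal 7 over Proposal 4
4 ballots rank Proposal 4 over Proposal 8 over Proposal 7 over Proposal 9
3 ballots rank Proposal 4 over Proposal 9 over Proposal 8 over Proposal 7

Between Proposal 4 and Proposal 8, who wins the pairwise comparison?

Proposal 4

Ballots ranking Proposal 4 above Proposal 8: 1+5+13+4+3 = 26.
Ballots ranking Proposal 8 above Proposal 4: 8.
Proposal 4 wins the head-to-head, 26–8.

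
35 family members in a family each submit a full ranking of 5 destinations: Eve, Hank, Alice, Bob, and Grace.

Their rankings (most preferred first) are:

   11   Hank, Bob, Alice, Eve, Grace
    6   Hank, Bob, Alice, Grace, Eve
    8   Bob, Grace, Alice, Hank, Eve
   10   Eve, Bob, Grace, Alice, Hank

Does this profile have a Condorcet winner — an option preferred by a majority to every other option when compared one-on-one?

Head-to-head results (35 voters total):
Eve vs Hank: Hank wins 25–10.
Eve vs Alice: Alice wins 25–10.
Eve vs Bob: Bob wins 25–10.
Eve vs Grace: Eve wins 21–14.
Hank vs Alice: Alice wins 18–17.
Hank vs Bob: Bob wins 18–17.
Hank vs Grace: Grace wins 18–17.
Alice vs Bob: Bob wins 35–0.
Alice vs Grace: Grace wins 18–17.
Bob vs Grace: Bob wins 35–0.
Bob beats each rival — Eve (25–10), Hank (18–17), Alice (35–0), Grace (35–0) — so Bob is the Condorcet winner.

Yes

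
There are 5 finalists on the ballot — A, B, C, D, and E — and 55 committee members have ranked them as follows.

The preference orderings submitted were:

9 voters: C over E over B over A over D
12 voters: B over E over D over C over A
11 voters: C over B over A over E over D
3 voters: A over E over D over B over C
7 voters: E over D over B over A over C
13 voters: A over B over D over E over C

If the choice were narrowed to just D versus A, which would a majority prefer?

Ballots ranking D above A: 12+7 = 19.
Ballots ranking A above D: 9+11+3+13 = 36.
A wins the head-to-head, 36–19.

A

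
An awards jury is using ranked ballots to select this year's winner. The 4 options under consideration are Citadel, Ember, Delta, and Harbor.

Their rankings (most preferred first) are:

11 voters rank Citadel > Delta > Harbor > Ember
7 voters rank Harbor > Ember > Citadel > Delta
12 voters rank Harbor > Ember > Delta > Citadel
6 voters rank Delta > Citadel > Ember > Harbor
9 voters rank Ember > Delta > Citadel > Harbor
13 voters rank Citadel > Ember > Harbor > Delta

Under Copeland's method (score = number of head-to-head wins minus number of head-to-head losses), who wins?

Citadel

Pairwise results:
  Citadel vs Ember: Citadel wins 30–28.
  Citadel vs Delta: Citadel wins 31–27.
  Citadel vs Harbor: Citadel wins 39–19.
  Ember vs Delta: Ember wins 41–17.
  Ember vs Harbor: Harbor wins 30–28.
  Delta vs Harbor: Harbor wins 32–26.
Copeland scores (wins − losses):
  Citadel: 3 − 0 = 3
  Ember: 1 − 2 = -1
  Delta: 0 − 3 = -3
  Harbor: 2 − 1 = 1
Citadel has the best Copeland score.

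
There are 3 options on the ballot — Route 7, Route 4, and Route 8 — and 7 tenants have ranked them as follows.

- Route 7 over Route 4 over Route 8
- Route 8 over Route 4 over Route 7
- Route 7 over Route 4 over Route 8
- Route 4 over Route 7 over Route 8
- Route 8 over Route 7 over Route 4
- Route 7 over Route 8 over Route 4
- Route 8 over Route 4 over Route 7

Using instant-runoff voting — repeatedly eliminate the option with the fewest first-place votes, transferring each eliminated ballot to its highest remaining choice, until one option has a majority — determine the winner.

Round 1: Route 7 3, Route 8 3, Route 4 1. Route 4 has the fewest and is eliminated.
Round 2: Route 7 4, Route 8 3. Route 7 has a majority.

Route 7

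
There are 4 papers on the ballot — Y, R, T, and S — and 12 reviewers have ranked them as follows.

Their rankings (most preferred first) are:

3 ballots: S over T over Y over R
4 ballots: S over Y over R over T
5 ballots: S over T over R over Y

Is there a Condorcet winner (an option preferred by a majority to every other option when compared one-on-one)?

Head-to-head results (12 voters total):
Y vs R: Y wins 7–5.
Y vs T: T wins 8–4.
Y vs S: S wins 12–0.
R vs T: T wins 8–4.
R vs S: S wins 12–0.
T vs S: S wins 12–0.
S beats each rival — Y (12–0), R (12–0), T (12–0) — so S is the Condorcet winner.

Yes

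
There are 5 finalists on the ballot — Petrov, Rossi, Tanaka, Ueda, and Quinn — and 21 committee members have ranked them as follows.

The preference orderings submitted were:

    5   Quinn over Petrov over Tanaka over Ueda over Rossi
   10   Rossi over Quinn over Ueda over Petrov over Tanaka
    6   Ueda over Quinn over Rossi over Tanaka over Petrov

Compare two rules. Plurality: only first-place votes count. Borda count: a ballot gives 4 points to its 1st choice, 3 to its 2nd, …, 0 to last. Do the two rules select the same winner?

No

Plurality first-place counts: Petrov 0, Rossi 10, Tanaka 0, Ueda 6, Quinn 5 → Rossi.
Borda totals: Petrov 25, Rossi 52, Tanaka 16, Ueda 49, Quinn 68 → Quinn.
The two rules disagree: plurality picks Rossi, Borda picks Quinn.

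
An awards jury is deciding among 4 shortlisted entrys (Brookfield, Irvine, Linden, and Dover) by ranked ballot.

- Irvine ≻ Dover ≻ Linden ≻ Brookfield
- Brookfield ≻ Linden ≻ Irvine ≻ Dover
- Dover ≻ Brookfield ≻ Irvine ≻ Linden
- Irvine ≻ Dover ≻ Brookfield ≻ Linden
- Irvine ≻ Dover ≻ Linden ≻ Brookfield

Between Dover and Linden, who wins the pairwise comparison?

Dover

Ballots ranking Dover above Linden: 4.
Ballots ranking Linden above Dover: 1.
Dover wins the head-to-head, 4–1.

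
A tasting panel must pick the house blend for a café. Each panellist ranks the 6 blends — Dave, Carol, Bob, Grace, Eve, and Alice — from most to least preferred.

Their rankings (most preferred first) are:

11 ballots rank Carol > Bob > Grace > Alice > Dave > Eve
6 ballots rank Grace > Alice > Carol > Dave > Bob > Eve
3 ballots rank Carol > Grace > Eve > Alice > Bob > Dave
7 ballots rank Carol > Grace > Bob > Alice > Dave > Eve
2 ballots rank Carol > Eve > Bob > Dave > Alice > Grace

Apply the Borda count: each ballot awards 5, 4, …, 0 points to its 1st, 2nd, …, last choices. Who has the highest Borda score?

Borda scores:
  Dave: 11·1 + 6·2 + 3·0 + 7·1 + 2·2 = 34
  Carol: 11·5 + 6·3 + 3·5 + 7·5 + 2·5 = 133
  Bob: 11·4 + 6·1 + 3·1 + 7·3 + 2·3 = 80
  Grace: 11·3 + 6·5 + 3·4 + 7·4 + 2·0 = 103
  Eve: 11·0 + 6·0 + 3·3 + 7·0 + 2·4 = 17
  Alice: 11·2 + 6·4 + 3·2 + 7·2 + 2·1 = 68
Carol has the highest total.

Carol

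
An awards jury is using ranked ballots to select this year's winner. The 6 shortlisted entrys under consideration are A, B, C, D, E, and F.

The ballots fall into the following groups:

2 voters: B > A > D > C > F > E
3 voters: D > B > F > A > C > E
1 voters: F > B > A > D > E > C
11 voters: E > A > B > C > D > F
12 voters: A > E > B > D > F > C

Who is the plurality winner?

First-place vote totals:
  A: 12
  B: 2
  C: 0
  D: 3
  E: 11
  F: 1
A has the most first-place votes.

A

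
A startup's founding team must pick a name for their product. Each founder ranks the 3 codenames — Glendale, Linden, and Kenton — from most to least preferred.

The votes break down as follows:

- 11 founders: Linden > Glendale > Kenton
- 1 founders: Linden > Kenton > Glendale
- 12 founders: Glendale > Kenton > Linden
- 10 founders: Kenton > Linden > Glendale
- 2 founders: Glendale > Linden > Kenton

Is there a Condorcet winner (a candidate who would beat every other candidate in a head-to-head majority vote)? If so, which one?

Head-to-head results (36 voters total):
Glendale vs Linden: Linden wins 22–14.
Glendale vs Kenton: Glendale wins 25–11.
Linden vs Kenton: Kenton wins 22–14.
No candidate beats all others: Glendale beats Kenton beats Linden beats Glendale, a majority cycle.

There is no Condorcet winner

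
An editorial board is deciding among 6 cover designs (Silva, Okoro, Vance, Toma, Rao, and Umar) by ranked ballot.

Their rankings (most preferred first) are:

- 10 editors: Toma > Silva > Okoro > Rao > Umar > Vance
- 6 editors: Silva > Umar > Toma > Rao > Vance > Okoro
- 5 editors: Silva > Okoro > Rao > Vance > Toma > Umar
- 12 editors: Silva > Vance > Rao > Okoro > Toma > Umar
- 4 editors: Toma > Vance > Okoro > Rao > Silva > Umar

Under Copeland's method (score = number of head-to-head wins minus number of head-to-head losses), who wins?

Pairwise results:
  Silva vs Okoro: Silva wins 33–4.
  Silva vs Vance: Silva wins 33–4.
  Silva vs Toma: Silva wins 23–14.
  Silva vs Rao: Silva wins 33–4.
  Silva vs Umar: Silva wins 37–0.
  Okoro vs Vance: Vance wins 22–15.
  Okoro vs Toma: Toma wins 20–17.
  Okoro vs Rao: Okoro wins 19–18.
  Okoro vs Umar: Okoro wins 31–6.
  Vance vs Toma: Toma wins 20–17.
  Vance vs Rao: Rao wins 21–16.
  Vance vs Umar: Vance wins 21–16.
  Toma vs Rao: Toma wins 20–17.
  Toma vs Umar: Toma wins 31–6.
  Rao vs Umar: Rao wins 31–6.
Copeland scores (wins − losses):
  Silva: 5 − 0 = 5
  Okoro: 2 − 3 = -1
  Vance: 2 − 3 = -1
  Toma: 4 − 1 = 3
  Rao: 2 − 3 = -1
  Umar: 0 − 5 = -5
Silva has the best Copeland score.

Silva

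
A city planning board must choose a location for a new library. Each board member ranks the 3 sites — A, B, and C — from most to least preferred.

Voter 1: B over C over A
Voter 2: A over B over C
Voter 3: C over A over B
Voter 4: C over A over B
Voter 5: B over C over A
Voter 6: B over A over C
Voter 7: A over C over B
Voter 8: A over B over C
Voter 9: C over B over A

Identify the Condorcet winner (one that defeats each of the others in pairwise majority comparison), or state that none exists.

Head-to-head results (9 voters total):
A vs B: A wins 5–4.
A vs C: C wins 5–4.
B vs C: B wins 5–4.
No candidate beats all others: A beats B beats C beats A, a majority cycle.

There is no Condorcet winner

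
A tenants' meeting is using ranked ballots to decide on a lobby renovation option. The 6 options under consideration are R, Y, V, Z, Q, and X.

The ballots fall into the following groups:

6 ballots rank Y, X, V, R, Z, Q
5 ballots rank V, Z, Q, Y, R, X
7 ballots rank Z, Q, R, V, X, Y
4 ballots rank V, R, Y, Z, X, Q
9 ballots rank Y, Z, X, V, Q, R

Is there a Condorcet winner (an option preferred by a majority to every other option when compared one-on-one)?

Head-to-head results (31 voters total):
R vs Y: Y wins 20–11.
R vs V: V wins 24–7.
R vs Z: Z wins 21–10.
R vs Q: Q wins 21–10.
R vs X: R wins 16–15.
Y vs V: V wins 16–15.
Y vs Z: Y wins 19–12.
Y vs Q: Y wins 19–12.
Y vs X: Y wins 24–7.
V vs Z: Z wins 16–15.
V vs Q: V wins 24–7.
V vs X: V wins 16–15.
Z vs Q: Z wins 31–0.
Z vs X: Z wins 25–6.
Q vs X: X wins 19–12.
No candidate beats all others: R beats X beats Q beats R, a majority cycle.

No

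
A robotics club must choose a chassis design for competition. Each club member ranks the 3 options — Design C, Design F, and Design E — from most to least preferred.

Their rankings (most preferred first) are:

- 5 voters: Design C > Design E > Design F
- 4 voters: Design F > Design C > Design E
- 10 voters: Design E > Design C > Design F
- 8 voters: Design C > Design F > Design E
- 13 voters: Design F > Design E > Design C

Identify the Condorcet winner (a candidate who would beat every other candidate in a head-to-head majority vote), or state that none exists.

There is no Condorcet winner

Head-to-head results (40 voters total):
Design C vs Design F: Design C wins 23–17.
Design C vs Design E: Design E wins 23–17.
Design F vs Design E: Design F wins 25–15.
No candidate beats all others: Design C beats Design F beats Design E beats Design C, a majority cycle.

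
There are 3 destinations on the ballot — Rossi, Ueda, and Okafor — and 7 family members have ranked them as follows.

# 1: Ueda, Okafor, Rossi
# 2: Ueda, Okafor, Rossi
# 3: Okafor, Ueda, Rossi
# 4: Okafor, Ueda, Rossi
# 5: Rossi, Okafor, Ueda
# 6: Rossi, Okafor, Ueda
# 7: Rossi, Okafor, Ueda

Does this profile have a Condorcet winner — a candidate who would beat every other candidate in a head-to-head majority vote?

Yes

Head-to-head results (7 voters total):
Rossi vs Ueda: Ueda wins 4–3.
Rossi vs Okafor: Okafor wins 4–3.
Ueda vs Okafor: Okafor wins 5–2.
Okafor beats each rival — Rossi (4–3), Ueda (5–2) — so Okafor is the Condorcet winner.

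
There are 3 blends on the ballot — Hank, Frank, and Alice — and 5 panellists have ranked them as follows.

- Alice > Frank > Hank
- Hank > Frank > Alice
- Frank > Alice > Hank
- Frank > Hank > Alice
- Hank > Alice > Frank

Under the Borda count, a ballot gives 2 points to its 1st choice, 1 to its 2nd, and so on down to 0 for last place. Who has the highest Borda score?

Borda scores:
  Hank: 0 + 2 + 0 + 1 + 2 = 5
  Frank: 1 + 1 + 2 + 2 + 0 = 6
  Alice: 2 + 0 + 1 + 0 + 1 = 4
Frank has the highest total.

Frank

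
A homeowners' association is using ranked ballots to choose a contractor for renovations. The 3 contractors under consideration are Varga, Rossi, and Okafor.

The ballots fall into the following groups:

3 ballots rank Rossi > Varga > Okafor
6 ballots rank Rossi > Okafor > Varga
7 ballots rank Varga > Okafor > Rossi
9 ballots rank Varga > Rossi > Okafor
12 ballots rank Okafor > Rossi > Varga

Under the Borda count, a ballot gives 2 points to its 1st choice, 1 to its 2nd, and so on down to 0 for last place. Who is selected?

Borda scores:
  Varga: 3·1 + 6·0 + 7·2 + 9·2 + 12·0 = 35
  Rossi: 3·2 + 6·2 + 7·0 + 9·1 + 12·1 = 39
  Okafor: 3·0 + 6·1 + 7·1 + 9·0 + 12·2 = 37
Rossi has the highest total.

Rossi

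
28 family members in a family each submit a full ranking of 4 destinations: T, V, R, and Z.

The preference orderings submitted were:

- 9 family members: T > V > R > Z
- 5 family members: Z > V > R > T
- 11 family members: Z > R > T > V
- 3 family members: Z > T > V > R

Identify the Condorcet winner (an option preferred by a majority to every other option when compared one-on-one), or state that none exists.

Head-to-head results (28 voters total):
T vs V: T wins 23–5.
T vs R: R wins 16–12.
T vs Z: Z wins 19–9.
V vs R: V wins 17–11.
V vs Z: Z wins 19–9.
R vs Z: Z wins 19–9.
Z beats each rival — T (19–9), V (19–9), R (19–9) — so Z is the Condorcet winner.

Z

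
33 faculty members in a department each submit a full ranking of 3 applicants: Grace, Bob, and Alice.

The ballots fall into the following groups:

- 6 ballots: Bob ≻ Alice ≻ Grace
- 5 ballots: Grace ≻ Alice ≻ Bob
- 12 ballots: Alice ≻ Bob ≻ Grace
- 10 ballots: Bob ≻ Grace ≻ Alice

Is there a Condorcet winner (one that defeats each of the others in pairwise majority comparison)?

Yes

Head-to-head results (33 voters total):
Grace vs Bob: Bob wins 28–5.
Grace vs Alice: Alice wins 18–15.
Bob vs Alice: Alice wins 17–16.
Alice beats each rival — Grace (18–15), Bob (17–16) — so Alice is the Condorcet winner.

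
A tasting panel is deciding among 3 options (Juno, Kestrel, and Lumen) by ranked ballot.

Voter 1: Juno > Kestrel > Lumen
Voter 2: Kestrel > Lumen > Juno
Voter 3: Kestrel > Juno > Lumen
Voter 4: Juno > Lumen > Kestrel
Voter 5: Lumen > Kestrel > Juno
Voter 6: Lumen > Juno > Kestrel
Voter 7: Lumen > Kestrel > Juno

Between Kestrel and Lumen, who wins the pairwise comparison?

Lumen

Ballots ranking Kestrel above Lumen: 3.
Ballots ranking Lumen above Kestrel: 4.
Lumen wins the head-to-head, 4–3.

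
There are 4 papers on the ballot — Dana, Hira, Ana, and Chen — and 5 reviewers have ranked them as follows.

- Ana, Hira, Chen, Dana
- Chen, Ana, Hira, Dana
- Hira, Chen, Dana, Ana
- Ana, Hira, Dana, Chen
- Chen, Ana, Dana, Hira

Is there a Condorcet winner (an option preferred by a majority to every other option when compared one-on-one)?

No

Head-to-head results (5 voters total):
Dana vs Hira: Hira wins 4–1.
Dana vs Ana: Ana wins 4–1.
Dana vs Chen: Chen wins 4–1.
Hira vs Ana: Ana wins 4–1.
Hira vs Chen: Hira wins 3–2.
Ana vs Chen: Chen wins 3–2.
No candidate beats all others: Hira beats Chen beats Ana beats Hira, a majority cycle.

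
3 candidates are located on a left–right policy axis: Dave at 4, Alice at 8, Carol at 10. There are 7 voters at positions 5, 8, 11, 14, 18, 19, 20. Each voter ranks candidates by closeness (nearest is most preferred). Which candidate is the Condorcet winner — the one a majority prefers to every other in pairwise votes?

Carol

With single-peaked preferences on a line, the Condorcet winner is the candidate closest to the median voter.
The median voter (position 14) is closest to Carol at 10.
Check: Carol vs Alice — voters closer to Carol: 5 of 7.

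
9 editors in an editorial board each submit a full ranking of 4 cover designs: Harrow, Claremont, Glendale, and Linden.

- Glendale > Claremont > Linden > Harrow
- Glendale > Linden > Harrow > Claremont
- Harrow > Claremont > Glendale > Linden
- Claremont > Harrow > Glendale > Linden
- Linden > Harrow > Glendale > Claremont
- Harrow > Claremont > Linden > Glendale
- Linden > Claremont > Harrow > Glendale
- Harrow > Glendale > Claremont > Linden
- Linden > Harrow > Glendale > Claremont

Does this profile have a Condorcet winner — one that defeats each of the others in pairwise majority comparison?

Head-to-head results (9 voters total):
Harrow vs Claremont: Harrow wins 6–3.
Harrow vs Glendale: Harrow wins 7–2.
Harrow vs Linden: Linden wins 5–4.
Claremont vs Glendale: Glendale wins 5–4.
Claremont vs Linden: Claremont wins 5–4.
Glendale vs Linden: Glendale wins 5–4.
No candidate beats all others: Harrow beats Claremont beats Linden beats Harrow, a majority cycle.

No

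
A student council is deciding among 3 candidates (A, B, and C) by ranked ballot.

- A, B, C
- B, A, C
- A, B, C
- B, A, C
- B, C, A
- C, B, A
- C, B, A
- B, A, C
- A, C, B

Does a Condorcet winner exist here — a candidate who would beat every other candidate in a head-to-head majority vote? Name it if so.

Head-to-head results (9 voters total):
A vs B: B wins 6–3.
A vs C: A wins 6–3.
B vs C: B wins 6–3.
B beats each rival — A (6–3), C (6–3) — so B is the Condorcet winner.

B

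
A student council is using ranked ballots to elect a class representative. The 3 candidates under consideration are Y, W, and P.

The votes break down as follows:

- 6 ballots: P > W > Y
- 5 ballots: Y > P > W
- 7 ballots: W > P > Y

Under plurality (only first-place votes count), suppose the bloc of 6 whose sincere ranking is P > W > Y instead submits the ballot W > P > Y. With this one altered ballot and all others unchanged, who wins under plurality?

W

First-place totals with the altered ballot: Y 5, W 13, P 0.
The winner is unchanged: still W.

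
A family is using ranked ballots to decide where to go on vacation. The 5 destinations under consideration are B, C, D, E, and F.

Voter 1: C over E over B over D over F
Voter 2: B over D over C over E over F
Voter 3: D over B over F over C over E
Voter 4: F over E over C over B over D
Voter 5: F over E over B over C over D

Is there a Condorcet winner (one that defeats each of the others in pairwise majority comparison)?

Head-to-head results (5 voters total):
B vs C: B wins 3–2.
B vs D: B wins 4–1.
B vs E: E wins 3–2.
B vs F: B wins 3–2.
C vs D: C wins 3–2.
C vs E: C wins 3–2.
C vs F: F wins 3–2.
D vs E: E wins 3–2.
D vs F: D wins 3–2.
E vs F: F wins 3–2.
No candidate beats all others: B beats C beats E beats B, a majority cycle.

No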